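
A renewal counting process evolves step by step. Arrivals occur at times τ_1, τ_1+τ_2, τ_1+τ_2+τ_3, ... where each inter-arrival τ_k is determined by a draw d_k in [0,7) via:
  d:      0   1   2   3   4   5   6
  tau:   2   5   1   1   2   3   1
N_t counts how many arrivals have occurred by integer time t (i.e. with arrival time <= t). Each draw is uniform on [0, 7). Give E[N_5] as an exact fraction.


38190/16807

Inter-arrival values over d=0..6: [2, 5, 1, 1, 2, 3, 1]
Each d has probability 1/7, so the pmf of τ is: f(1) = 3/7, f(2) = 2/7, f(3) = 1/7, f(5) = 1/7
Renewal equation for m(n) = E[N_n]: condition on τ_1 = k (if k <= n, one arrival plus a fresh copy on the remaining n−k steps): m(n) = F(n) + Σ_{k<=n} f(k)·m(n−k), where F(n) = P(τ <= n) and m(0) = 0
m(1) = F(1) = 3/7
m(2) = F(2) + f(1)·m(1) = 5/7 + 3/7·3/7 = 44/49
m(3) = F(3) + f(1)·m(2) + f(2)·m(1) = 6/7 + 3/7·44/49 + 2/7·3/7 = 468/343
m(4) = F(4) + f(1)·m(3) + f(2)·m(2) + f(3)·m(1) = 6/7 + 3/7·468/343 + 2/7·44/49 + 1/7·3/7 = 4225/2401
m(5) = F(5) + f(1)·m(4) + f(2)·m(3) + f(3)·m(2) = 1 + 3/7·4225/2401 + 2/7·468/343 + 1/7·44/49 = 38190/16807
E[N_5] = m(5) = 38190/16807


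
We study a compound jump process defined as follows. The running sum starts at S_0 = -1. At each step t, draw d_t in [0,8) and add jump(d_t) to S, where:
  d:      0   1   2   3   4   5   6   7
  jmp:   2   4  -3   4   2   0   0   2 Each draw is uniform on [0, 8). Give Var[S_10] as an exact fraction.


Outcome values over d=0..7: [2, 4, -3, 4, 2, 0, 0, 2]
Σy = 11, Σy² = 53, M = 8
μ = 11/8 = 11/8,  σ² = 53/8 − (11/8)² = 303/64
Independent increments: Var[S_10] = 10·σ² = 10·(303/64) = 1515/32

1515/32


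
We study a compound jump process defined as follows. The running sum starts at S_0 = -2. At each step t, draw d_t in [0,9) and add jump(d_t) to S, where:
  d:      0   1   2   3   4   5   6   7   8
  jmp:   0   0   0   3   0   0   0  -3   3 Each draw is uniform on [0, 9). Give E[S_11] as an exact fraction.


Outcome values over d=0..8: [0, 0, 0, 3, 0, 0, 0, -3, 3]
Σy = 3, Σy² = 27, M = 9
μ = 3/9 = 1/3,  σ² = 27/9 − (1/3)² = 26/9
E[S_11] = -2 + 11·(1/3) = 5/3

5/3


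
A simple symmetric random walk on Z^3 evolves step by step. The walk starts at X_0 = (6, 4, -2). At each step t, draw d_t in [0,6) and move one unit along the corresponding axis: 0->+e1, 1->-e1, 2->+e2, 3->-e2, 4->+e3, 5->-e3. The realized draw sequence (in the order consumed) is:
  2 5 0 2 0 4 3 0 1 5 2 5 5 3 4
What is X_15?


t=0: X=(6, 4, -2), d=2 → +e2, X_1=(6, 5, -2)
t=1: X=(6, 5, -2), d=5 → -e3, X_2=(6, 5, -3)
t=2: X=(6, 5, -3), d=0 → +e1, X_3=(7, 5, -3)
t=3: X=(7, 5, -3), d=2 → +e2, X_4=(7, 6, -3)
t=4: X=(7, 6, -3), d=0 → +e1, X_5=(8, 6, -3)
t=5: X=(8, 6, -3), d=4 → +e3, X_6=(8, 6, -2)
t=6: X=(8, 6, -2), d=3 → -e2, X_7=(8, 5, -2)
t=7: X=(8, 5, -2), d=0 → +e1, X_8=(9, 5, -2)
t=8: X=(9, 5, -2), d=1 → -e1, X_9=(8, 5, -2)
t=9: X=(8, 5, -2), d=5 → -e3, X_10=(8, 5, -3)
t=10: X=(8, 5, -3), d=2 → +e2, X_11=(8, 6, -3)
t=11: X=(8, 6, -3), d=5 → -e3, X_12=(8, 6, -4)
t=12: X=(8, 6, -4), d=5 → -e3, X_13=(8, 6, -5)
t=13: X=(8, 6, -5), d=3 → -e2, X_14=(8, 5, -5)
t=14: X=(8, 5, -5), d=4 → +e3, X_15=(8, 5, -4)

(8, 5, -4)


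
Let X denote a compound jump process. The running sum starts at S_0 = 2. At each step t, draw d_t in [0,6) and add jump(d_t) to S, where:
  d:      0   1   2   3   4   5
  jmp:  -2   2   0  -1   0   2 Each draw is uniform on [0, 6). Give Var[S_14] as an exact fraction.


539/18

Outcome values over d=0..5: [-2, 2, 0, -1, 0, 2]
Σy = 1, Σy² = 13, M = 6
μ = 1/6 = 1/6,  σ² = 13/6 − (1/6)² = 77/36
Independent increments: Var[S_14] = 14·σ² = 14·(77/36) = 539/18


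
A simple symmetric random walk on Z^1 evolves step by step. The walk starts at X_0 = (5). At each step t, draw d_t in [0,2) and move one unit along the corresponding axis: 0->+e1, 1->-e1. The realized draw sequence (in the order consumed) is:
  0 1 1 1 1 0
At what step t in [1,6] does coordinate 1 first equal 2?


t=0: X=(5), d=0 → +e1, X_1=(6)
t=1: X=(6), d=1 → -e1, X_2=(5)
t=2: X=(5), d=1 → -e1, X_3=(4)
t=3: X=(4), d=1 → -e1, X_4=(3)
t=4: X=(3), d=1 → -e1, X_5=(2)
t=5: X=(2), d=0 → +e1, X_6=(3)

5


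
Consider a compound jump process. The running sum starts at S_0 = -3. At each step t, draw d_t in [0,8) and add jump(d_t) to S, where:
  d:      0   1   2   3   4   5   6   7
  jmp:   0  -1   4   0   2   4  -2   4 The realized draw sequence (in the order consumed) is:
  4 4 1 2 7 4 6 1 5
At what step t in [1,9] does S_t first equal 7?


8

t=0: S=-3, d=4, jump=2, S_1=-1
t=1: S=-1, d=4, jump=2, S_2=1
t=2: S=1, d=1, jump=-1, S_3=0
t=3: S=0, d=2, jump=4, S_4=4
t=4: S=4, d=7, jump=4, S_5=8
t=5: S=8, d=4, jump=2, S_6=10
t=6: S=10, d=6, jump=-2, S_7=8
t=7: S=8, d=1, jump=-1, S_8=7
t=8: S=7, d=5, jump=4, S_9=11


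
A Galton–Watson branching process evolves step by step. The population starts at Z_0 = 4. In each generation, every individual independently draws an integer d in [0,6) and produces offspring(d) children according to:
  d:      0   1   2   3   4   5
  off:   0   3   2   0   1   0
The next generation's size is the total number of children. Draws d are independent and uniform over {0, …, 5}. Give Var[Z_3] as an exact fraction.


Outcome values over d=0..5: [0, 3, 2, 0, 1, 0]
Σy = 6, Σy² = 14, M = 6
μ = 6/6 = 1,  σ² = 14/6 − (1)² = 4/3
V_0 = 0, E_0 = 4
V_1 = 4/3·E_0 + (1)²·V_0 = 16/3;  E_1 = 4
V_2 = 4/3·E_1 + (1)²·V_1 = 32/3;  E_2 = 4
V_3 = 4/3·E_2 + (1)²·V_2 = 16;  E_3 = 4

16


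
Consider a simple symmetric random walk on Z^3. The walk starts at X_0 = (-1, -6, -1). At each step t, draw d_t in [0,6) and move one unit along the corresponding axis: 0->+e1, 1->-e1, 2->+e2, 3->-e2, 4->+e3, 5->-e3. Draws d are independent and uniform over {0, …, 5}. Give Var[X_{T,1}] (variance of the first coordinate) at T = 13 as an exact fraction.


13/3

Outcome values over d=0..5: [1, -1, 0, 0, 0, 0]
Σy = 0, Σy² = 2, M = 6
μ = 0/6 = 0,  σ² = 2/6 − (0)² = 1/3
Independent increments: Var[X_13] = 13·σ² = 13·(1/3) = 13/3


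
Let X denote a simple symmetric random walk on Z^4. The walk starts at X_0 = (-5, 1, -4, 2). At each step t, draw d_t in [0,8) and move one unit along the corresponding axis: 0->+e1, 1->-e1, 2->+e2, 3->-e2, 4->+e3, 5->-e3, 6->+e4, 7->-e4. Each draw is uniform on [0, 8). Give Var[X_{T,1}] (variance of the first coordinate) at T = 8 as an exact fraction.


2

Outcome values over d=0..7: [1, -1, 0, 0, 0, 0, 0, 0]
Σy = 0, Σy² = 2, M = 8
μ = 0/8 = 0,  σ² = 2/8 − (0)² = 1/4
Independent increments: Var[X_8] = 8·σ² = 8·(1/4) = 2


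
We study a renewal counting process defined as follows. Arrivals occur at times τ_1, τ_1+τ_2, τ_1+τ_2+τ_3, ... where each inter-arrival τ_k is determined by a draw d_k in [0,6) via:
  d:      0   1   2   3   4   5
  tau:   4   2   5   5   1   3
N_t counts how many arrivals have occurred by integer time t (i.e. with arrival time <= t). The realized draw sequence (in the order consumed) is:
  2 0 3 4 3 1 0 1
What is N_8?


draw d_1=2: τ_1=5, arrival time A_1=5
draw d_2=0: τ_2=4, arrival time A_2=9
draw d_3=3: τ_3=5, arrival time A_3=14
draw d_4=4: τ_4=1, arrival time A_4=15
draw d_5=3: τ_5=5, arrival time A_5=20
draw d_6=1: τ_6=2, arrival time A_6=22
draw d_7=0: τ_7=4, arrival time A_7=26
draw d_8=1: τ_8=2, arrival time A_8=28
N_t over t=0..8: 0:0 1:0 2:0 3:0 4:0 5:1 6:1 7:1 8:1

1


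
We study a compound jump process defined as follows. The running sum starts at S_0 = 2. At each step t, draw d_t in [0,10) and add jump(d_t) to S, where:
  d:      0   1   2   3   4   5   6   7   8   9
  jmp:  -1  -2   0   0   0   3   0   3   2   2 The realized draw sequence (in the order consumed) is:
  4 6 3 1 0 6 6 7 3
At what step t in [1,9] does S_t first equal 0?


t=0: S=2, d=4, jump=0, S_1=2
t=1: S=2, d=6, jump=0, S_2=2
t=2: S=2, d=3, jump=0, S_3=2
t=3: S=2, d=1, jump=-2, S_4=0
t=4: S=0, d=0, jump=-1, S_5=-1
t=5: S=-1, d=6, jump=0, S_6=-1
t=6: S=-1, d=6, jump=0, S_7=-1
t=7: S=-1, d=7, jump=3, S_8=2
t=8: S=2, d=3, jump=0, S_9=2

4


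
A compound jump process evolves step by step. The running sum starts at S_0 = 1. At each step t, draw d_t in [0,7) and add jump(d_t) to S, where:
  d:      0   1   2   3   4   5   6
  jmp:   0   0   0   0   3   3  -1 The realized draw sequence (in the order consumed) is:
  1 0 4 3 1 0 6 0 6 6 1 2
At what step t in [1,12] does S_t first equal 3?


7

t=0: S=1, d=1, jump=0, S_1=1
t=1: S=1, d=0, jump=0, S_2=1
t=2: S=1, d=4, jump=3, S_3=4
t=3: S=4, d=3, jump=0, S_4=4
t=4: S=4, d=1, jump=0, S_5=4
t=5: S=4, d=0, jump=0, S_6=4
t=6: S=4, d=6, jump=-1, S_7=3
t=7: S=3, d=0, jump=0, S_8=3
t=8: S=3, d=6, jump=-1, S_9=2
t=9: S=2, d=6, jump=-1, S_10=1
t=10: S=1, d=1, jump=0, S_11=1
t=11: S=1, d=2, jump=0, S_12=1


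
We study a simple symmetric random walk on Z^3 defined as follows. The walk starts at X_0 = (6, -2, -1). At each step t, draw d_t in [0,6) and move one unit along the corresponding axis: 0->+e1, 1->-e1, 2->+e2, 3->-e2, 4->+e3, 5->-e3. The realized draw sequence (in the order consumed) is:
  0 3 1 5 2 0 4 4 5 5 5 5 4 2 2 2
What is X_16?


t=0: X=(6, -2, -1), d=0 → +e1, X_1=(7, -2, -1)
t=1: X=(7, -2, -1), d=3 → -e2, X_2=(7, -3, -1)
t=2: X=(7, -3, -1), d=1 → -e1, X_3=(6, -3, -1)
t=3: X=(6, -3, -1), d=5 → -e3, X_4=(6, -3, -2)
t=4: X=(6, -3, -2), d=2 → +e2, X_5=(6, -2, -2)
t=5: X=(6, -2, -2), d=0 → +e1, X_6=(7, -2, -2)
t=6: X=(7, -2, -2), d=4 → +e3, X_7=(7, -2, -1)
t=7: X=(7, -2, -1), d=4 → +e3, X_8=(7, -2, 0)
t=8: X=(7, -2, 0), d=5 → -e3, X_9=(7, -2, -1)
t=9: X=(7, -2, -1), d=5 → -e3, X_10=(7, -2, -2)
t=10: X=(7, -2, -2), d=5 → -e3, X_11=(7, -2, -3)
t=11: X=(7, -2, -3), d=5 → -e3, X_12=(7, -2, -4)
t=12: X=(7, -2, -4), d=4 → +e3, X_13=(7, -2, -3)
t=13: X=(7, -2, -3), d=2 → +e2, X_14=(7, -1, -3)
t=14: X=(7, -1, -3), d=2 → +e2, X_15=(7, 0, -3)
t=15: X=(7, 0, -3), d=2 → +e2, X_16=(7, 1, -3)

(7, 1, -3)


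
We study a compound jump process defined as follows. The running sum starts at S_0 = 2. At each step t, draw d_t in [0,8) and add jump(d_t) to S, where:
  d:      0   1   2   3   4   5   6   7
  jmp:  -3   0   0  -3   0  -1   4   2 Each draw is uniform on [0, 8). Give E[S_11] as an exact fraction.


5/8

Outcome values over d=0..7: [-3, 0, 0, -3, 0, -1, 4, 2]
Σy = -1, Σy² = 39, M = 8
μ = -1/8 = -1/8,  σ² = 39/8 − (-1/8)² = 311/64
E[S_11] = 2 + 11·(-1/8) = 5/8


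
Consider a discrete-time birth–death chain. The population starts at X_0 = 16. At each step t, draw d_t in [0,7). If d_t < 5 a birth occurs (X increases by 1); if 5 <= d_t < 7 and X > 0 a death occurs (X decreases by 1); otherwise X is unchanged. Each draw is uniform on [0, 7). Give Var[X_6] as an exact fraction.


X can drop by at most 1 per step and X_0 = 16 > T = 6, so X_t >= 16 − t >= 10 > 0 for every t <= 6: the floor at 0 (the 'and X > 0' condition) never binds. Hence X_6 = X_0 + Σ_{t<6} Y_t with i.i.d. increments Y_t = y(d_t) ∈ {+1, −1, 0}.
Outcome values over d=0..6: [1, 1, 1, 1, 1, -1, -1]
Σy = 3, Σy² = 7, M = 7
μ = 3/7 = 3/7,  σ² = 7/7 − (3/7)² = 40/49
Independent increments: Var[X_6] = 6·σ² = 6·(40/49) = 240/49

240/49


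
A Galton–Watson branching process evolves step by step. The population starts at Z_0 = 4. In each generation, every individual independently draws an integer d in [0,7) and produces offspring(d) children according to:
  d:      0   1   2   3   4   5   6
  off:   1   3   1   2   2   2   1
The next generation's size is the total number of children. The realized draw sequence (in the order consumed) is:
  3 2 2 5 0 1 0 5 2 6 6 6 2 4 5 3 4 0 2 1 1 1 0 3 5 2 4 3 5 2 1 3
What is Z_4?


27

gen 0: Z_0=4, draws=[3, 2, 2, 5], offspring=[2, 1, 1, 2], Z_1=6
gen 1: Z_1=6, draws=[0, 1, 0, 5, 2, 6], offspring=[1, 3, 1, 2, 1, 1], Z_2=9
gen 2: Z_2=9, draws=[6, 6, 2, 4, 5, 3, 4, 0, 2], offspring=[1, 1, 1, 2, 2, 2, 2, 1, 1], Z_3=13
gen 3: Z_3=13, draws=[1, 1, 1, 0, 3, 5, 2, 4, 3, 5, 2, 1, 3], offspring=[3, 3, 3, 1, 2, 2, 1, 2, 2, 2, 1, 3, 2], Z_4=27


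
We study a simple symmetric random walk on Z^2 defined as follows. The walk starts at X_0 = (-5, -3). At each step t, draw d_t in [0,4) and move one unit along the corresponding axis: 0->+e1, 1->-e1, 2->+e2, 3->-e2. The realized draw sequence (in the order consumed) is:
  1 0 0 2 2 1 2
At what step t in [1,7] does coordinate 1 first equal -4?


3

t=0: X=(-5, -3), d=1 → -e1, X_1=(-6, -3)
t=1: X=(-6, -3), d=0 → +e1, X_2=(-5, -3)
t=2: X=(-5, -3), d=0 → +e1, X_3=(-4, -3)
t=3: X=(-4, -3), d=2 → +e2, X_4=(-4, -2)
t=4: X=(-4, -2), d=2 → +e2, X_5=(-4, -1)
t=5: X=(-4, -1), d=1 → -e1, X_6=(-5, -1)
t=6: X=(-5, -1), d=2 → +e2, X_7=(-5, 0)


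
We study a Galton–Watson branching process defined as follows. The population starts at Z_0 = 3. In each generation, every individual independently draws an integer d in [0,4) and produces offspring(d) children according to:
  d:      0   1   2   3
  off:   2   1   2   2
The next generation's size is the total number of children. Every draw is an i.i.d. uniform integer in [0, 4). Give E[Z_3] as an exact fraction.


1029/64

Outcome values over d=0..3: [2, 1, 2, 2]
Σy = 7, Σy² = 13, M = 4
μ = 7/4 = 7/4,  σ² = 13/4 − (7/4)² = 3/16
E[Z_0] = 3
E[Z_1] = 7/4·E[Z_0] = 21/4
E[Z_2] = 7/4·E[Z_1] = 147/16
E[Z_3] = 7/4·E[Z_2] = 1029/64


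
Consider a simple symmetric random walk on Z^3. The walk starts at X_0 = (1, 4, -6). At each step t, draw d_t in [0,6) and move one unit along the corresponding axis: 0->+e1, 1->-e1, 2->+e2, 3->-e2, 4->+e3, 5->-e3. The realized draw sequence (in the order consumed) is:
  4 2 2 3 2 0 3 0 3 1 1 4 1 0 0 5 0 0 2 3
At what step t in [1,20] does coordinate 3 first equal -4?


12

t=0: X=(1, 4, -6), d=4 → +e3, X_1=(1, 4, -5)
t=1: X=(1, 4, -5), d=2 → +e2, X_2=(1, 5, -5)
t=2: X=(1, 5, -5), d=2 → +e2, X_3=(1, 6, -5)
t=3: X=(1, 6, -5), d=3 → -e2, X_4=(1, 5, -5)
t=4: X=(1, 5, -5), d=2 → +e2, X_5=(1, 6, -5)
t=5: X=(1, 6, -5), d=0 → +e1, X_6=(2, 6, -5)
t=6: X=(2, 6, -5), d=3 → -e2, X_7=(2, 5, -5)
t=7: X=(2, 5, -5), d=0 → +e1, X_8=(3, 5, -5)
t=8: X=(3, 5, -5), d=3 → -e2, X_9=(3, 4, -5)
t=9: X=(3, 4, -5), d=1 → -e1, X_10=(2, 4, -5)
t=10: X=(2, 4, -5), d=1 → -e1, X_11=(1, 4, -5)
t=11: X=(1, 4, -5), d=4 → +e3, X_12=(1, 4, -4)
t=12: X=(1, 4, -4), d=1 → -e1, X_13=(0, 4, -4)
t=13: X=(0, 4, -4), d=0 → +e1, X_14=(1, 4, -4)
t=14: X=(1, 4, -4), d=0 → +e1, X_15=(2, 4, -4)
t=15: X=(2, 4, -4), d=5 → -e3, X_16=(2, 4, -5)
t=16: X=(2, 4, -5), d=0 → +e1, X_17=(3, 4, -5)
t=17: X=(3, 4, -5), d=0 → +e1, X_18=(4, 4, -5)
t=18: X=(4, 4, -5), d=2 → +e2, X_19=(4, 5, -5)
t=19: X=(4, 5, -5), d=3 → -e2, X_20=(4, 4, -5)


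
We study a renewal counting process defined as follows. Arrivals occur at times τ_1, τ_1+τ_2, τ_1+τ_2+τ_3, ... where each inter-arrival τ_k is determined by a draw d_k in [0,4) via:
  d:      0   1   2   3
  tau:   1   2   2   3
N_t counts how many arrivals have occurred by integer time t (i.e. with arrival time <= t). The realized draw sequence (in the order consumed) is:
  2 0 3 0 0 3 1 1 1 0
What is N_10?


draw d_1=2: τ_1=2, arrival time A_1=2
draw d_2=0: τ_2=1, arrival time A_2=3
draw d_3=3: τ_3=3, arrival time A_3=6
draw d_4=0: τ_4=1, arrival time A_4=7
draw d_5=0: τ_5=1, arrival time A_5=8
draw d_6=3: τ_6=3, arrival time A_6=11
draw d_7=1: τ_7=2, arrival time A_7=13
draw d_8=1: τ_8=2, arrival time A_8=15
draw d_9=1: τ_9=2, arrival time A_9=17
draw d_10=0: τ_10=1, arrival time A_10=18
N_t over t=0..10: 0:0 1:0 2:1 3:2 4:2 5:2 6:3 7:4 8:5 9:5 10:5

5


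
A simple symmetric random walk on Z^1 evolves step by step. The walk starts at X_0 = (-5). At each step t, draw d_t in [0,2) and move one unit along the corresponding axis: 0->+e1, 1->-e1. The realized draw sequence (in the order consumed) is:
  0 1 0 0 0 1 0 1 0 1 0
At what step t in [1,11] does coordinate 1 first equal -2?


t=0: X=(-5), d=0 → +e1, X_1=(-4)
t=1: X=(-4), d=1 → -e1, X_2=(-5)
t=2: X=(-5), d=0 → +e1, X_3=(-4)
t=3: X=(-4), d=0 → +e1, X_4=(-3)
t=4: X=(-3), d=0 → +e1, X_5=(-2)
t=5: X=(-2), d=1 → -e1, X_6=(-3)
t=6: X=(-3), d=0 → +e1, X_7=(-2)
t=7: X=(-2), d=1 → -e1, X_8=(-3)
t=8: X=(-3), d=0 → +e1, X_9=(-2)
t=9: X=(-2), d=1 → -e1, X_10=(-3)
t=10: X=(-3), d=0 → +e1, X_11=(-2)

5


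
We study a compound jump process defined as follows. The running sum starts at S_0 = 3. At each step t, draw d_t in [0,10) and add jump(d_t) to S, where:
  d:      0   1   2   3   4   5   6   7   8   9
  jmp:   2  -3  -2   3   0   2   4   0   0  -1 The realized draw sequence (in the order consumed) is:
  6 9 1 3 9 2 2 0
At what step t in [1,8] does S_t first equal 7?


t=0: S=3, d=6, jump=4, S_1=7
t=1: S=7, d=9, jump=-1, S_2=6
t=2: S=6, d=1, jump=-3, S_3=3
t=3: S=3, d=3, jump=3, S_4=6
t=4: S=6, d=9, jump=-1, S_5=5
t=5: S=5, d=2, jump=-2, S_6=3
t=6: S=3, d=2, jump=-2, S_7=1
t=7: S=1, d=0, jump=2, S_8=3

1


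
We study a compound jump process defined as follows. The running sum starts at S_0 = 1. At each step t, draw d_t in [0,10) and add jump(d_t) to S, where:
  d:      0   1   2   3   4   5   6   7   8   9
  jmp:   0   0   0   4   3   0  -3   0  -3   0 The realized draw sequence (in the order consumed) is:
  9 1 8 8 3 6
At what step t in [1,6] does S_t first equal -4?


t=0: S=1, d=9, jump=0, S_1=1
t=1: S=1, d=1, jump=0, S_2=1
t=2: S=1, d=8, jump=-3, S_3=-2
t=3: S=-2, d=8, jump=-3, S_4=-5
t=4: S=-5, d=3, jump=4, S_5=-1
t=5: S=-1, d=6, jump=-3, S_6=-4

6


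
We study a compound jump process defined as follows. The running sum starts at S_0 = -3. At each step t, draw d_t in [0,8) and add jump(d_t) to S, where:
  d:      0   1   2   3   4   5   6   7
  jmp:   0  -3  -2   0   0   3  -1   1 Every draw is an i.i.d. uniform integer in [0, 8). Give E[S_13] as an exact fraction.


-25/4

Outcome values over d=0..7: [0, -3, -2, 0, 0, 3, -1, 1]
Σy = -2, Σy² = 24, M = 8
μ = -2/8 = -1/4,  σ² = 24/8 − (-1/4)² = 47/16
E[S_13] = -3 + 13·(-1/4) = -25/4


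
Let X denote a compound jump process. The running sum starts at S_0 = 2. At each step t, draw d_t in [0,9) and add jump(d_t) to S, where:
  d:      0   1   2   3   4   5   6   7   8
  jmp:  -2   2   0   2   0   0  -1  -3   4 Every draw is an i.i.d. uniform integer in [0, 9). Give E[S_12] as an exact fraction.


14/3

Outcome values over d=0..8: [-2, 2, 0, 2, 0, 0, -1, -3, 4]
Σy = 2, Σy² = 38, M = 9
μ = 2/9 = 2/9,  σ² = 38/9 − (2/9)² = 338/81
E[S_12] = 2 + 12·(2/9) = 14/3


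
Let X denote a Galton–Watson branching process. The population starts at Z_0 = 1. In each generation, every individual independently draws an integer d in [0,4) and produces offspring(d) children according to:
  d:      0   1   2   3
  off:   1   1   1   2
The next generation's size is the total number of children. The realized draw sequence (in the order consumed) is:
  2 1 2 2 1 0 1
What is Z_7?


1

gen 0: Z_0=1, draws=[2], offspring=[1], Z_1=1
gen 1: Z_1=1, draws=[1], offspring=[1], Z_2=1
gen 2: Z_2=1, draws=[2], offspring=[1], Z_3=1
gen 3: Z_3=1, draws=[2], offspring=[1], Z_4=1
gen 4: Z_4=1, draws=[1], offspring=[1], Z_5=1
gen 5: Z_5=1, draws=[0], offspring=[1], Z_6=1
gen 6: Z_6=1, draws=[1], offspring=[1], Z_7=1


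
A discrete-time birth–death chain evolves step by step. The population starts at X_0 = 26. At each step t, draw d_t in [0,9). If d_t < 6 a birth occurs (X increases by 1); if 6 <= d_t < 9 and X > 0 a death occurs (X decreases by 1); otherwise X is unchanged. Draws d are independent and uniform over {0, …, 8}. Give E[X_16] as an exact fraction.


X can drop by at most 1 per step and X_0 = 26 > T = 16, so X_t >= 26 − t >= 10 > 0 for every t <= 16: the floor at 0 (the 'and X > 0' condition) never binds. Hence X_16 = X_0 + Σ_{t<16} Y_t with i.i.d. increments Y_t = y(d_t) ∈ {+1, −1, 0}.
Outcome values over d=0..8: [1, 1, 1, 1, 1, 1, -1, -1, -1]
Σy = 3, Σy² = 9, M = 9
μ = 3/9 = 1/3,  σ² = 9/9 − (1/3)² = 8/9
E[X_16] = 26 + 16·(1/3) = 94/3

94/3


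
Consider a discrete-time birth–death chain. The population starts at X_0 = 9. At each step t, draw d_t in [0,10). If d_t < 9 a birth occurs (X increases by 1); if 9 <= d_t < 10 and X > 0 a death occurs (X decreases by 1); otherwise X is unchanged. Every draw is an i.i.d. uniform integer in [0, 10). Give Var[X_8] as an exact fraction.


X can drop by at most 1 per step and X_0 = 9 > T = 8, so X_t >= 9 − t >= 1 > 0 for every t <= 8: the floor at 0 (the 'and X > 0' condition) never binds. Hence X_8 = X_0 + Σ_{t<8} Y_t with i.i.d. increments Y_t = y(d_t) ∈ {+1, −1, 0}.
Outcome values over d=0..9: [1, 1, 1, 1, 1, 1, 1, 1, 1, -1]
Σy = 8, Σy² = 10, M = 10
μ = 8/10 = 4/5,  σ² = 10/10 − (4/5)² = 9/25
Independent increments: Var[X_8] = 8·σ² = 8·(9/25) = 72/25

72/25


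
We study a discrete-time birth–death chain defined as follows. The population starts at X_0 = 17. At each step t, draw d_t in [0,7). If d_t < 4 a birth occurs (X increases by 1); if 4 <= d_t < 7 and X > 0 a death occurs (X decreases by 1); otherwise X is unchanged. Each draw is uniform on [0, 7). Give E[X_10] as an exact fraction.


X can drop by at most 1 per step and X_0 = 17 > T = 10, so X_t >= 17 − t >= 7 > 0 for every t <= 10: the floor at 0 (the 'and X > 0' condition) never binds. Hence X_10 = X_0 + Σ_{t<10} Y_t with i.i.d. increments Y_t = y(d_t) ∈ {+1, −1, 0}.
Outcome values over d=0..6: [1, 1, 1, 1, -1, -1, -1]
Σy = 1, Σy² = 7, M = 7
μ = 1/7 = 1/7,  σ² = 7/7 − (1/7)² = 48/49
E[X_10] = 17 + 10·(1/7) = 129/7

129/7


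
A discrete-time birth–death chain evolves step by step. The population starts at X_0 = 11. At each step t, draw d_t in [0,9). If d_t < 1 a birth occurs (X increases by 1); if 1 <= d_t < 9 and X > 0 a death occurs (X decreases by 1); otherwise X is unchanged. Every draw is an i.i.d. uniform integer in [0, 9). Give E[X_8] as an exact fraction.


X can drop by at most 1 per step and X_0 = 11 > T = 8, so X_t >= 11 − t >= 3 > 0 for every t <= 8: the floor at 0 (the 'and X > 0' condition) never binds. Hence X_8 = X_0 + Σ_{t<8} Y_t with i.i.d. increments Y_t = y(d_t) ∈ {+1, −1, 0}.
Outcome values over d=0..8: [1, -1, -1, -1, -1, -1, -1, -1, -1]
Σy = -7, Σy² = 9, M = 9
μ = -7/9 = -7/9,  σ² = 9/9 − (-7/9)² = 32/81
E[X_8] = 11 + 8·(-7/9) = 43/9

43/9


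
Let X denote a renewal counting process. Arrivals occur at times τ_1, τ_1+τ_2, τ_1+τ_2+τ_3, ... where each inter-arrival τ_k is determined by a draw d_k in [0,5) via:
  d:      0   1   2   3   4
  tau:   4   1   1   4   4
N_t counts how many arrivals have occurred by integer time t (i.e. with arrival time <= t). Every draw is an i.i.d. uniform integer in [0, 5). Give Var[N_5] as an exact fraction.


4729656/9765625

Inter-arrival values over d=0..4: [4, 1, 1, 4, 4]
Each d has probability 1/5, so the pmf of τ is: f(1) = 2/5, f(4) = 3/5
Let p_n(j) = P(N_n = j), with p_0 = [1]. Condition on τ_1: p_n(0) = P(τ > n), and for j >= 1, p_n(j) = Σ_{k<=n} f(k)·p_{n−k}(j−1)
p_1 = [3/5, 2/5]  (j = 0..1)
p_2 = [3/5, 6/25, 4/25]  (j = 0..2)
p_3 = [3/5, 6/25, 12/125, 8/125]  (j = 0..3)
p_4 = [0, 21/25, 12/125, 24/625, 16/625]  (j = 0..4)
p_5 = [0, 9/25, 72/125, 24/625, 48/3125, 32/3125]  (j = 0..5)
E[N_5] = Σ j·p_5(j) = 5437/3125;  E[N_5²] = Σ j²·p_5(j) = 10973/3125
Var[N_5] = 10973/3125 − (5437/3125)² = 4729656/9765625


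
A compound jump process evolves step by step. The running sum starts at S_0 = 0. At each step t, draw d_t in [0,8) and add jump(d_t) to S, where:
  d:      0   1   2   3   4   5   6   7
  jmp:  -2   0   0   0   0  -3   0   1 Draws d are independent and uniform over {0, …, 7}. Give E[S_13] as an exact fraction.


Outcome values over d=0..7: [-2, 0, 0, 0, 0, -3, 0, 1]
Σy = -4, Σy² = 14, M = 8
μ = -4/8 = -1/2,  σ² = 14/8 − (-1/2)² = 3/2
E[S_13] = 0 + 13·(-1/2) = -13/2

-13/2


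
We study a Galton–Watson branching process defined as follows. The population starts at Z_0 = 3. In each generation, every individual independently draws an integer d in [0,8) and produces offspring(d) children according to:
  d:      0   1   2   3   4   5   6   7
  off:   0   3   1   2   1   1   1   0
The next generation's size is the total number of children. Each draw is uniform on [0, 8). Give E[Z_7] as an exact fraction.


Outcome values over d=0..7: [0, 3, 1, 2, 1, 1, 1, 0]
Σy = 9, Σy² = 17, M = 8
μ = 9/8 = 9/8,  σ² = 17/8 − (9/8)² = 55/64
E[Z_0] = 3
E[Z_1] = 9/8·E[Z_0] = 27/8
E[Z_2] = 9/8·E[Z_1] = 243/64
E[Z_3] = 9/8·E[Z_2] = 2187/512
E[Z_4] = 9/8·E[Z_3] = 19683/4096
E[Z_5] = 9/8·E[Z_4] = 177147/32768
E[Z_6] = 9/8·E[Z_5] = 1594323/262144
E[Z_7] = 9/8·E[Z_6] = 14348907/2097152

14348907/2097152


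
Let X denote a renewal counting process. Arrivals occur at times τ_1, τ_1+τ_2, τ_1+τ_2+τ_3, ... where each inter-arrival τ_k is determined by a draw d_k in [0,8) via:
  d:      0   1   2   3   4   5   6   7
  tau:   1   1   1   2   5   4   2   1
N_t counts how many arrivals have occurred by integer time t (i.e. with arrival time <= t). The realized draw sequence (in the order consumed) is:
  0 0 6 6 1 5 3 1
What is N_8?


draw d_1=0: τ_1=1, arrival time A_1=1
draw d_2=0: τ_2=1, arrival time A_2=2
draw d_3=6: τ_3=2, arrival time A_3=4
draw d_4=6: τ_4=2, arrival time A_4=6
draw d_5=1: τ_5=1, arrival time A_5=7
draw d_6=5: τ_6=4, arrival time A_6=11
draw d_7=3: τ_7=2, arrival time A_7=13
draw d_8=1: τ_8=1, arrival time A_8=14
N_t over t=0..8: 0:0 1:1 2:2 3:2 4:3 5:3 6:4 7:5 8:5

5


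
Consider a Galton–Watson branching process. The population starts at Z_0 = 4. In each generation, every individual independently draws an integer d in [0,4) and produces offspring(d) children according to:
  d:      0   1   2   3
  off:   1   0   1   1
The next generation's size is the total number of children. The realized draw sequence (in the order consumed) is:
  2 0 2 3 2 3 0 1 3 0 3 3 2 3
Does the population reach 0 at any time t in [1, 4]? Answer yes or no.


no

gen 0: Z_0=4, draws=[2, 0, 2, 3], offspring=[1, 1, 1, 1], Z_1=4
gen 1: Z_1=4, draws=[2, 3, 0, 1], offspring=[1, 1, 1, 0], Z_2=3
gen 2: Z_2=3, draws=[3, 0, 3], offspring=[1, 1, 1], Z_3=3
gen 3: Z_3=3, draws=[3, 2, 3], offspring=[1, 1, 1], Z_4=3


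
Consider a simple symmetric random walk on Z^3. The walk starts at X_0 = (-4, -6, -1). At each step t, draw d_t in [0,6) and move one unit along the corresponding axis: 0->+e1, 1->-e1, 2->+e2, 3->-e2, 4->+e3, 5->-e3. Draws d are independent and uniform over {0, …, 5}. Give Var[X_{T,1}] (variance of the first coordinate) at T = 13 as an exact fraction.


Outcome values over d=0..5: [1, -1, 0, 0, 0, 0]
Σy = 0, Σy² = 2, M = 6
μ = 0/6 = 0,  σ² = 2/6 − (0)² = 1/3
Independent increments: Var[X_13] = 13·σ² = 13·(1/3) = 13/3

13/3


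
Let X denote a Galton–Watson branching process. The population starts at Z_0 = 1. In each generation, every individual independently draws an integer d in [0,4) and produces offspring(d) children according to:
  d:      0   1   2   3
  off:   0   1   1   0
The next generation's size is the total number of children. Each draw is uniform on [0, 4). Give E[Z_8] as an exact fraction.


1/256

Outcome values over d=0..3: [0, 1, 1, 0]
Σy = 2, Σy² = 2, M = 4
μ = 2/4 = 1/2,  σ² = 2/4 − (1/2)² = 1/4
E[Z_0] = 1
E[Z_1] = 1/2·E[Z_0] = 1/2
E[Z_2] = 1/2·E[Z_1] = 1/4
E[Z_3] = 1/2·E[Z_2] = 1/8
E[Z_4] = 1/2·E[Z_3] = 1/16
E[Z_5] = 1/2·E[Z_4] = 1/32
E[Z_6] = 1/2·E[Z_5] = 1/64
E[Z_7] = 1/2·E[Z_6] = 1/128
E[Z_8] = 1/2·E[Z_7] = 1/256


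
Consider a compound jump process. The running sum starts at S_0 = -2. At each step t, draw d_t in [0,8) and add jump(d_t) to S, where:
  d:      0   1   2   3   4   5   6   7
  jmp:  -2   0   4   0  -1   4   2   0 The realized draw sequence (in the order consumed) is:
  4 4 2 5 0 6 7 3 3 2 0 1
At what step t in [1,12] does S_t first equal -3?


1

t=0: S=-2, d=4, jump=-1, S_1=-3
t=1: S=-3, d=4, jump=-1, S_2=-4
t=2: S=-4, d=2, jump=4, S_3=0
t=3: S=0, d=5, jump=4, S_4=4
t=4: S=4, d=0, jump=-2, S_5=2
t=5: S=2, d=6, jump=2, S_6=4
t=6: S=4, d=7, jump=0, S_7=4
t=7: S=4, d=3, jump=0, S_8=4
t=8: S=4, d=3, jump=0, S_9=4
t=9: S=4, d=2, jump=4, S_10=8
t=10: S=8, d=0, jump=-2, S_11=6
t=11: S=6, d=1, jump=0, S_12=6


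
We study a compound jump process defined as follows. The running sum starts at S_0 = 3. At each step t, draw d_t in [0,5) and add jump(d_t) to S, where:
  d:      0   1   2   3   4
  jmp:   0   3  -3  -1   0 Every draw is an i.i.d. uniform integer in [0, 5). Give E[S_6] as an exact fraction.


9/5

Outcome values over d=0..4: [0, 3, -3, -1, 0]
Σy = -1, Σy² = 19, M = 5
μ = -1/5 = -1/5,  σ² = 19/5 − (-1/5)² = 94/25
E[S_6] = 3 + 6·(-1/5) = 9/5


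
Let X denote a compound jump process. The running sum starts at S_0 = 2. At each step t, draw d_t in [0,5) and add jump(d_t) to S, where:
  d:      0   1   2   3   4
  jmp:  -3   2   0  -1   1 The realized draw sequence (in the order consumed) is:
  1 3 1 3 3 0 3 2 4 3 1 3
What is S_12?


t=0: S=2, d=1, jump=2, S_1=4
t=1: S=4, d=3, jump=-1, S_2=3
t=2: S=3, d=1, jump=2, S_3=5
t=3: S=5, d=3, jump=-1, S_4=4
t=4: S=4, d=3, jump=-1, S_5=3
t=5: S=3, d=0, jump=-3, S_6=0
t=6: S=0, d=3, jump=-1, S_7=-1
t=7: S=-1, d=2, jump=0, S_8=-1
t=8: S=-1, d=4, jump=1, S_9=0
t=9: S=0, d=3, jump=-1, S_10=-1
t=10: S=-1, d=1, jump=2, S_11=1
t=11: S=1, d=3, jump=-1, S_12=0

0


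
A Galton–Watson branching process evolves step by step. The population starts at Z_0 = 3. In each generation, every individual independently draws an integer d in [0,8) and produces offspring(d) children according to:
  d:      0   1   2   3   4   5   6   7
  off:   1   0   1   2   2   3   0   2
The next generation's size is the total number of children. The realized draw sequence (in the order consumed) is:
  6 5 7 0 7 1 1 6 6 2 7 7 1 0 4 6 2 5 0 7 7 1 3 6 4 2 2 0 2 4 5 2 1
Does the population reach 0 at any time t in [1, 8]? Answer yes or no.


gen 0: Z_0=3, draws=[6, 5, 7], offspring=[0, 3, 2], Z_1=5
gen 1: Z_1=5, draws=[0, 7, 1, 1, 6], offspring=[1, 2, 0, 0, 0], Z_2=3
gen 2: Z_2=3, draws=[6, 2, 7], offspring=[0, 1, 2], Z_3=3
gen 3: Z_3=3, draws=[7, 1, 0], offspring=[2, 0, 1], Z_4=3
gen 4: Z_4=3, draws=[4, 6, 2], offspring=[2, 0, 1], Z_5=3
gen 5: Z_5=3, draws=[5, 0, 7], offspring=[3, 1, 2], Z_6=6
gen 6: Z_6=6, draws=[7, 1, 3, 6, 4, 2], offspring=[2, 0, 2, 0, 2, 1], Z_7=7
gen 7: Z_7=7, draws=[2, 0, 2, 4, 5, 2, 1], offspring=[1, 1, 1, 2, 3, 1, 0], Z_8=9

no


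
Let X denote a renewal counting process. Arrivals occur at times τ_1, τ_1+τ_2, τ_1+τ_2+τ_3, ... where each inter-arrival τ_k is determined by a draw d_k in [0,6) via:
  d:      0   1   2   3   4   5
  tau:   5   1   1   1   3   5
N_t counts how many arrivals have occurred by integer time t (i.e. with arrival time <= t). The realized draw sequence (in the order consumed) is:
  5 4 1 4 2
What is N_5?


draw d_1=5: τ_1=5, arrival time A_1=5
draw d_2=4: τ_2=3, arrival time A_2=8
draw d_3=1: τ_3=1, arrival time A_3=9
draw d_4=4: τ_4=3, arrival time A_4=12
draw d_5=2: τ_5=1, arrival time A_5=13
N_t over t=0..5: 0:0 1:0 2:0 3:0 4:0 5:1

1


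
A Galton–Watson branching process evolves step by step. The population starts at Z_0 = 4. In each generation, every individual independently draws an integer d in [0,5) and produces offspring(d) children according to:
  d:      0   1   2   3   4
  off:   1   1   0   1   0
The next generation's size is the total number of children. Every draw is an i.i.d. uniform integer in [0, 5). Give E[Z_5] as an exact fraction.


Outcome values over d=0..4: [1, 1, 0, 1, 0]
Σy = 3, Σy² = 3, M = 5
μ = 3/5 = 3/5,  σ² = 3/5 − (3/5)² = 6/25
E[Z_0] = 4
E[Z_1] = 3/5·E[Z_0] = 12/5
E[Z_2] = 3/5·E[Z_1] = 36/25
E[Z_3] = 3/5·E[Z_2] = 108/125
E[Z_4] = 3/5·E[Z_3] = 324/625
E[Z_5] = 3/5·E[Z_4] = 972/3125

972/3125


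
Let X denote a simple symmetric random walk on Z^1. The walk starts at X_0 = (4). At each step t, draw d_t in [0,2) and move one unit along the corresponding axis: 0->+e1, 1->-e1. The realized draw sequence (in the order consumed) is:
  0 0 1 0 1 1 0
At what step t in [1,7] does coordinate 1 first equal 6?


t=0: X=(4), d=0 → +e1, X_1=(5)
t=1: X=(5), d=0 → +e1, X_2=(6)
t=2: X=(6), d=1 → -e1, X_3=(5)
t=3: X=(5), d=0 → +e1, X_4=(6)
t=4: X=(6), d=1 → -e1, X_5=(5)
t=5: X=(5), d=1 → -e1, X_6=(4)
t=6: X=(4), d=0 → +e1, X_7=(5)

2


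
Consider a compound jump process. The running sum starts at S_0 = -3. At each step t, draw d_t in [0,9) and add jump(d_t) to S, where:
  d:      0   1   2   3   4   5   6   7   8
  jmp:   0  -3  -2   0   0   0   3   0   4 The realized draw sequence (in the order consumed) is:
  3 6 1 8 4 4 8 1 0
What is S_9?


t=0: S=-3, d=3, jump=0, S_1=-3
t=1: S=-3, d=6, jump=3, S_2=0
t=2: S=0, d=1, jump=-3, S_3=-3
t=3: S=-3, d=8, jump=4, S_4=1
t=4: S=1, d=4, jump=0, S_5=1
t=5: S=1, d=4, jump=0, S_6=1
t=6: S=1, d=8, jump=4, S_7=5
t=7: S=5, d=1, jump=-3, S_8=2
t=8: S=2, d=0, jump=0, S_9=2

2


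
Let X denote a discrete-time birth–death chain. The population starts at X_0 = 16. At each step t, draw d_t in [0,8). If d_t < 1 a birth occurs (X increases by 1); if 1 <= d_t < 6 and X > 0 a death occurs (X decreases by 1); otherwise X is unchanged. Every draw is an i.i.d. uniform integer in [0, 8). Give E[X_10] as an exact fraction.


X can drop by at most 1 per step and X_0 = 16 > T = 10, so X_t >= 16 − t >= 6 > 0 for every t <= 10: the floor at 0 (the 'and X > 0' condition) never binds. Hence X_10 = X_0 + Σ_{t<10} Y_t with i.i.d. increments Y_t = y(d_t) ∈ {+1, −1, 0}.
Outcome values over d=0..7: [1, -1, -1, -1, -1, -1, 0, 0]
Σy = -4, Σy² = 6, M = 8
μ = -4/8 = -1/2,  σ² = 6/8 − (-1/2)² = 1/2
E[X_10] = 16 + 10·(-1/2) = 11

11


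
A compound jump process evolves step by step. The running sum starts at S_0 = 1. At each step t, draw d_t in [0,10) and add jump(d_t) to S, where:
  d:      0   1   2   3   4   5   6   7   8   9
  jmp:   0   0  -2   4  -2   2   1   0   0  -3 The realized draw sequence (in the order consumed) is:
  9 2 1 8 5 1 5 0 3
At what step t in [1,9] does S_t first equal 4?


t=0: S=1, d=9, jump=-3, S_1=-2
t=1: S=-2, d=2, jump=-2, S_2=-4
t=2: S=-4, d=1, jump=0, S_3=-4
t=3: S=-4, d=8, jump=0, S_4=-4
t=4: S=-4, d=5, jump=2, S_5=-2
t=5: S=-2, d=1, jump=0, S_6=-2
t=6: S=-2, d=5, jump=2, S_7=0
t=7: S=0, d=0, jump=0, S_8=0
t=8: S=0, d=3, jump=4, S_9=4

9


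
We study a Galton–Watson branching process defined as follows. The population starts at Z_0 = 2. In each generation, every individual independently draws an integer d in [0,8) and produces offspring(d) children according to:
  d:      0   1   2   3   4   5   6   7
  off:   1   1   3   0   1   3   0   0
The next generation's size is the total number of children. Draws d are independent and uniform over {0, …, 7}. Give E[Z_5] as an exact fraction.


59049/16384

Outcome values over d=0..7: [1, 1, 3, 0, 1, 3, 0, 0]
Σy = 9, Σy² = 21, M = 8
μ = 9/8 = 9/8,  σ² = 21/8 − (9/8)² = 87/64
E[Z_0] = 2
E[Z_1] = 9/8·E[Z_0] = 9/4
E[Z_2] = 9/8·E[Z_1] = 81/32
E[Z_3] = 9/8·E[Z_2] = 729/256
E[Z_4] = 9/8·E[Z_3] = 6561/2048
E[Z_5] = 9/8·E[Z_4] = 59049/16384


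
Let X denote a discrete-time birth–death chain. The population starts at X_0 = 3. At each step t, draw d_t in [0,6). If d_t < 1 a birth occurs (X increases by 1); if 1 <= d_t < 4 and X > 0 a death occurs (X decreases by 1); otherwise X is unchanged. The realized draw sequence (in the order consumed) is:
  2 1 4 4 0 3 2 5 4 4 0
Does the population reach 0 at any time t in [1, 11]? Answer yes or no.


yes

t=0: X=3, d=2 → death, X_1=2
t=1: X=2, d=1 → death, X_2=1
t=2: X=1, d=4 → hold, X_3=1
t=3: X=1, d=4 → hold, X_4=1
t=4: X=1, d=0 → birth, X_5=2
t=5: X=2, d=3 → death, X_6=1
t=6: X=1, d=2 → death, X_7=0
t=7: X=0, d=5 → hold, X_8=0
t=8: X=0, d=4 → hold, X_9=0
t=9: X=0, d=4 → hold, X_10=0
t=10: X=0, d=0 → birth, X_11=1


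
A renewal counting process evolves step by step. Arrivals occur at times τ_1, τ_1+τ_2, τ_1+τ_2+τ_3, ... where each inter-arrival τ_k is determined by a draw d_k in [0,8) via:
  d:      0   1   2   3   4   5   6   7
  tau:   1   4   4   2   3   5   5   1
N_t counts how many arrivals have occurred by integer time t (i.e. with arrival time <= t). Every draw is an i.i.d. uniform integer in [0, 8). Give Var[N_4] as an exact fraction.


Inter-arrival values over d=0..7: [1, 4, 4, 2, 3, 5, 5, 1]
Each d has probability 1/8, so the pmf of τ is: f(1) = 1/4, f(2) = 1/8, f(3) = 1/8, f(4) = 1/4, f(5) = 1/4
Let p_n(j) = P(N_n = j), with p_0 = [1]. Condition on τ_1: p_n(0) = P(τ > n), and for j >= 1, p_n(j) = Σ_{k<=n} f(k)·p_{n−k}(j−1)
p_1 = [3/4, 1/4]  (j = 0..1)
p_2 = [5/8, 5/16, 1/16]  (j = 0..2)
p_3 = [1/2, 3/8, 7/64, 1/64]  (j = 0..3)
p_4 = [1/4, 35/64, 21/128, 9/256, 1/256]  (j = 0..4)
E[N_4] = Σ j·p_4(j) = 255/256;  E[N_4²] = Σ j²·p_4(j) = 405/256
Var[N_4] = 405/256 − (255/256)² = 38655/65536

38655/65536


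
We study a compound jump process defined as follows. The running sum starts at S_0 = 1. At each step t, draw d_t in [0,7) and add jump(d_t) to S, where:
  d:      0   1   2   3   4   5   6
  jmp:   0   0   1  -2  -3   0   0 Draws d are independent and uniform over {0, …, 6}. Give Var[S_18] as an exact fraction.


1476/49

Outcome values over d=0..6: [0, 0, 1, -2, -3, 0, 0]
Σy = -4, Σy² = 14, M = 7
μ = -4/7 = -4/7,  σ² = 14/7 − (-4/7)² = 82/49
Independent increments: Var[S_18] = 18·σ² = 18·(82/49) = 1476/49


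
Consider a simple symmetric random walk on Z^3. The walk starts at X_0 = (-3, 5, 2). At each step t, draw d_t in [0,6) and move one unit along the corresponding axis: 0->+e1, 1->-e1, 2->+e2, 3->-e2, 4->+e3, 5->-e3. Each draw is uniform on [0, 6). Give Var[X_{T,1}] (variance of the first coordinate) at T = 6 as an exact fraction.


Outcome values over d=0..5: [1, -1, 0, 0, 0, 0]
Σy = 0, Σy² = 2, M = 6
μ = 0/6 = 0,  σ² = 2/6 − (0)² = 1/3
Independent increments: Var[X_6] = 6·σ² = 6·(1/3) = 2

2


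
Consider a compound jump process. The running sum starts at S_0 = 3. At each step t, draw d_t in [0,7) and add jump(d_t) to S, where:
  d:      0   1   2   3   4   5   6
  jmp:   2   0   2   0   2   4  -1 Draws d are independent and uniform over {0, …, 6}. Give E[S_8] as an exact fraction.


Outcome values over d=0..6: [2, 0, 2, 0, 2, 4, -1]
Σy = 9, Σy² = 29, M = 7
μ = 9/7 = 9/7,  σ² = 29/7 − (9/7)² = 122/49
E[S_8] = 3 + 8·(9/7) = 93/7

93/7


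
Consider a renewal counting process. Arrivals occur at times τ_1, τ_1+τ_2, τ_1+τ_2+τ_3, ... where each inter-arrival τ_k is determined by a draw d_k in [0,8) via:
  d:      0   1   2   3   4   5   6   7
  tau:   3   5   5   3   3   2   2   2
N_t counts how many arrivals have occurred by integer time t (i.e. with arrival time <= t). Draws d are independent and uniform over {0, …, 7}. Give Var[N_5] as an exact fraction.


Inter-arrival values over d=0..7: [3, 5, 5, 3, 3, 2, 2, 2]
Each d has probability 1/8, so the pmf of τ is: f(2) = 3/8, f(3) = 3/8, f(5) = 1/4
Let p_n(j) = P(N_n = j), with p_0 = [1]. Condition on τ_1: p_n(0) = P(τ > n), and for j >= 1, p_n(j) = Σ_{k<=n} f(k)·p_{n−k}(j−1)
p_1 = [1]  (j = 0)
p_2 = [5/8, 3/8]  (j = 0..1)
p_3 = [1/4, 3/4]  (j = 0..1)
p_4 = [1/4, 39/64, 9/64]  (j = 0..2)
p_5 = [0, 37/64, 27/64]  (j = 0..2)
E[N_5] = Σ j·p_5(j) = 91/64;  E[N_5²] = Σ j²·p_5(j) = 145/64
Var[N_5] = 145/64 − (91/64)² = 999/4096

999/4096


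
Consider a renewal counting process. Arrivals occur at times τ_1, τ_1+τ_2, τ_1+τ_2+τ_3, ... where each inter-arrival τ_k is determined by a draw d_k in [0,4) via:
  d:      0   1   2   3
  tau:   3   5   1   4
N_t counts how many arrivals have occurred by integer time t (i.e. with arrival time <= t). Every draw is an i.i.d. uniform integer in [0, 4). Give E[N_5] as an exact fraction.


1413/1024

Inter-arrival values over d=0..3: [3, 5, 1, 4]
Each d has probability 1/4, so the pmf of τ is: f(1) = 1/4, f(3) = 1/4, f(4) = 1/4, f(5) = 1/4
Renewal equation for m(n) = E[N_n]: condition on τ_1 = k (if k <= n, one arrival plus a fresh copy on the remaining n−k steps): m(n) = F(n) + Σ_{k<=n} f(k)·m(n−k), where F(n) = P(τ <= n) and m(0) = 0
m(1) = F(1) = 1/4
m(2) = F(2) + f(1)·m(1) = 1/4 + 1/4·1/4 = 5/16
m(3) = F(3) + f(1)·m(2) = 1/2 + 1/4·5/16 = 37/64
m(4) = F(4) + f(1)·m(3) + f(3)·m(1) = 3/4 + 1/4·37/64 + 1/4·1/4 = 245/256
m(5) = F(5) + f(1)·m(4) + f(3)·m(2) + f(4)·m(1) = 1 + 1/4·245/256 + 1/4·5/16 + 1/4·1/4 = 1413/1024
E[N_5] = m(5) = 1413/1024
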